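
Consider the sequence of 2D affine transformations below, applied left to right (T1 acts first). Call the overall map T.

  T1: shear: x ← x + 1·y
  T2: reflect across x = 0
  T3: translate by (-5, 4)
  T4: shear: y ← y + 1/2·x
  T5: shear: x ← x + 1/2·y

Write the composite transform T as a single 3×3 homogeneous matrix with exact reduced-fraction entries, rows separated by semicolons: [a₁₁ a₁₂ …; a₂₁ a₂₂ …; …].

T = [-5/4 -3/4 -17/4; -1/2 1/2 3/2; 0 0 1]

T1 = [1 1 0; 0 1 0; 0 0 1]
T2·T1 = [-1 -1 0; 0 1 0; 0 0 1]
T3·…·T1 = [-1 -1 -5; 0 1 4; 0 0 1]
T4·…·T1 = [-1 -1 -5; -1/2 1/2 3/2; 0 0 1]
T5·…·T1 = [-5/4 -3/4 -17/4; -1/2 1/2 3/2; 0 0 1]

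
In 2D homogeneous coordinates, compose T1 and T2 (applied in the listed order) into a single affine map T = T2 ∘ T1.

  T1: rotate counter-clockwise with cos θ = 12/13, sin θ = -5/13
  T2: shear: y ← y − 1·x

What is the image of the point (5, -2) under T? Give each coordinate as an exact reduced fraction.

T1 rotate counter-clockwise with cos θ = 12/13, sin θ = -5/13: (5, -2) → (50/13, -49/13)
T2 shear: y ← y − 1·x: (50/13, -49/13) → (50/13, -99/13)

T(p) = (50/13, -99/13)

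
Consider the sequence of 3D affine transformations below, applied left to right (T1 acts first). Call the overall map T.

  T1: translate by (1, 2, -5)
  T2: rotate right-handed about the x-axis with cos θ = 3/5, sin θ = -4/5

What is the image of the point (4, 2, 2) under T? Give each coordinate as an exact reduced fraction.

T(p) = (5, 0, -5)

T1 translate by (1, 2, -5): (4, 2, 2) → (5, 4, -3)
T2 rotate right-handed about the x-axis with cos θ = 3/5, sin θ = -4/5: (5, 4, -3) → (5, 0, -5)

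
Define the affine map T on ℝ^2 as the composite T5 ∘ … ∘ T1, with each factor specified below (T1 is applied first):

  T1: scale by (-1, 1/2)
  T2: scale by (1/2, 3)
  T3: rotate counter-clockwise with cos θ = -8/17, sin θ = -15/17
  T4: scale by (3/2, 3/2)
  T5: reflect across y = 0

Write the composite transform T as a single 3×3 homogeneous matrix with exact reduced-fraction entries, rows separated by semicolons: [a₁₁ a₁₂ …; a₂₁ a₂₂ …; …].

T = [6/17 135/68 0; -45/68 18/17 0; 0 0 1]

T1 = [-1 0 0; 0 1/2 0; 0 0 1]
T2·T1 = [-1/2 0 0; 0 3/2 0; 0 0 1]
T3·…·T1 = [4/17 45/34 0; 15/34 -12/17 0; 0 0 1]
T4·…·T1 = [6/17 135/68 0; 45/68 -18/17 0; 0 0 1]
T5·…·T1 = [6/17 135/68 0; -45/68 18/17 0; 0 0 1]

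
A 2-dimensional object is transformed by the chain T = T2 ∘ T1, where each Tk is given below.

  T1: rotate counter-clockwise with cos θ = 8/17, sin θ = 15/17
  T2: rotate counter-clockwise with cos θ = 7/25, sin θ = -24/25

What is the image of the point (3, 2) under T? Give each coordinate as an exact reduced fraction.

T(p) = (1422/425, 571/425)

T1 rotate counter-clockwise with cos θ = 8/17, sin θ = 15/17: (3, 2) → (-6/17, 61/17)
T2 rotate counter-clockwise with cos θ = 7/25, sin θ = -24/25: (-6/17, 61/17) → (1422/425, 571/425)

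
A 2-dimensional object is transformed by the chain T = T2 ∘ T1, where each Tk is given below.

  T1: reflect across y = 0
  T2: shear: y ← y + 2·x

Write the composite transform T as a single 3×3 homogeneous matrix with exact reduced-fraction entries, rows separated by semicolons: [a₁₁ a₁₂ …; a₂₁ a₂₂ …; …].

T = [1 0 0; 2 -1 0; 0 0 1]

T1 = [1 0 0; 0 -1 0; 0 0 1]
T2·T1 = [1 0 0; 2 -1 0; 0 0 1]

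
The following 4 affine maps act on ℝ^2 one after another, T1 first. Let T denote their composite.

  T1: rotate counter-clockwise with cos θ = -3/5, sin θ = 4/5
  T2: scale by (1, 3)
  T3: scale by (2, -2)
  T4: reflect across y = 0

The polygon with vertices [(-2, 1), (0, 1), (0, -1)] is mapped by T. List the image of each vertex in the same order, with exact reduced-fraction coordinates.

T1 rotate counter-clockwise with cos θ = -3/5, sin θ = 4/5: (-2, 1) → (2/5, -11/5); (0, 1) → (-4/5, -3/5); (0, -1) → (4/5, 3/5)
T2 scale by (1, 3): (2/5, -11/5) → (2/5, -33/5); (-4/5, -3/5) → (-4/5, -9/5); (4/5, 3/5) → (4/5, 9/5)
T3 scale by (2, -2): (2/5, -33/5) → (4/5, 66/5); (-4/5, -9/5) → (-8/5, 18/5); (4/5, 9/5) → (8/5, -18/5)
T4 reflect across y = 0: (4/5, 66/5) → (4/5, -66/5); (-8/5, 18/5) → (-8/5, -18/5); (8/5, -18/5) → (8/5, 18/5)

image vertices: (4/5, -66/5), (-8/5, -18/5), (8/5, 18/5)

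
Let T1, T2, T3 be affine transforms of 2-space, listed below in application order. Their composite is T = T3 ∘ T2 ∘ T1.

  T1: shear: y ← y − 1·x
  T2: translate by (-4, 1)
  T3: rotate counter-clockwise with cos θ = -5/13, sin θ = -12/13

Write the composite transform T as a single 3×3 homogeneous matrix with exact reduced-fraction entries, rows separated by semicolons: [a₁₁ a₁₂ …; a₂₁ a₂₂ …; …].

T1 = [1 0 0; -1 1 0; 0 0 1]
T2·T1 = [1 0 -4; -1 1 1; 0 0 1]
T3·…·T1 = [-17/13 12/13 32/13; -7/13 -5/13 43/13; 0 0 1]

T = [-17/13 12/13 32/13; -7/13 -5/13 43/13; 0 0 1]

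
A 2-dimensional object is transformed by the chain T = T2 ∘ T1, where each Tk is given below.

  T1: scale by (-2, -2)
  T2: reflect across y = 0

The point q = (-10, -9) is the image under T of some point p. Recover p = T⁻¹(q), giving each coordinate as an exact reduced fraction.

T1 = [-2 0 0; 0 -2 0; 0 0 1]
T2·T1 = [-2 0 0; 0 2 0; 0 0 1]
det M = -4; M⁻¹ = [-1/2 0 0; 0 1/2 0; 0 0 1]
M⁻¹ · (-10, -9)ᵀ = (5, -9/2)ᵀ

p = (5, -9/2)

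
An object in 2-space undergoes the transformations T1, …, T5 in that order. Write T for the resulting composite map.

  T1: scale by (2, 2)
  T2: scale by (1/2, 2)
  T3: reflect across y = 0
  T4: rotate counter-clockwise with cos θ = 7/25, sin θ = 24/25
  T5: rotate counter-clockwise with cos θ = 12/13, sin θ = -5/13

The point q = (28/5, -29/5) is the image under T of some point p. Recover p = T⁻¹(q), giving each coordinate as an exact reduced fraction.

p = (-1, 2)

T1 = [2 0 0; 0 2 0; 0 0 1]
T2·T1 = [1 0 0; 0 4 0; 0 0 1]
T3·…·T1 = [1 0 0; 0 -4 0; 0 0 1]
T4·…·T1 = [7/25 96/25 0; 24/25 -28/25 0; 0 0 1]
T5·…·T1 = [204/325 1012/325 0; 253/325 -816/325 0; 0 0 1]
det M = -4; M⁻¹ = [204/325 253/325 0; 253/1300 -51/325 0; 0 0 1]
M⁻¹ · (28/5, -29/5)ᵀ = (-1, 2)ᵀ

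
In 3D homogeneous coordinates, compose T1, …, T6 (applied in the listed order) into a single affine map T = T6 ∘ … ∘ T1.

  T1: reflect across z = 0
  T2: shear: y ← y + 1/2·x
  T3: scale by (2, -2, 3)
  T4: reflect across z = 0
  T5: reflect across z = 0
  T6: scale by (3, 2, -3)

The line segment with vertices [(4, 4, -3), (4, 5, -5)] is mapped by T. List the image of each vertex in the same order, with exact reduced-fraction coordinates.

T1 reflect across z = 0: (4, 4, -3) → (4, 4, 3); (4, 5, -5) → (4, 5, 5)
T2 shear: y ← y + 1/2·x: (4, 4, 3) → (4, 6, 3); (4, 5, 5) → (4, 7, 5)
T3 scale by (2, -2, 3): (4, 6, 3) → (8, -12, 9); (4, 7, 5) → (8, -14, 15)
T4 reflect across z = 0: (8, -12, 9) → (8, -12, -9); (8, -14, 15) → (8, -14, -15)
T5 reflect across z = 0: (8, -12, -9) → (8, -12, 9); (8, -14, -15) → (8, -14, 15)
T6 scale by (3, 2, -3): (8, -12, 9) → (24, -24, -27); (8, -14, 15) → (24, -28, -45)

image vertices: (24, -24, -27), (24, -28, -45)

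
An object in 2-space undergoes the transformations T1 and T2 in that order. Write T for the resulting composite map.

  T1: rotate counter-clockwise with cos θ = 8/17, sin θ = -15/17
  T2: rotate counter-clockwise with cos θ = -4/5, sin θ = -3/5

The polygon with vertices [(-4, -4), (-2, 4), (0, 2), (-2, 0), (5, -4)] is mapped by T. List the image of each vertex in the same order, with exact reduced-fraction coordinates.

T1 rotate counter-clockwise with cos θ = 8/17, sin θ = -15/17: (-4, -4) → (-92/17, 28/17); (-2, 4) → (44/17, 62/17); (0, 2) → (30/17, 16/17); (-2, 0) → (-16/17, 30/17); (5, -4) → (-20/17, -107/17)
T2 rotate counter-clockwise with cos θ = -4/5, sin θ = -3/5: (-92/17, 28/17) → (452/85, 164/85); (44/17, 62/17) → (2/17, -76/17); (30/17, 16/17) → (-72/85, -154/85); (-16/17, 30/17) → (154/85, -72/85); (-20/17, -107/17) → (-241/85, 488/85)

image vertices: (452/85, 164/85), (2/17, -76/17), (-72/85, -154/85), (154/85, -72/85), (-241/85, 488/85)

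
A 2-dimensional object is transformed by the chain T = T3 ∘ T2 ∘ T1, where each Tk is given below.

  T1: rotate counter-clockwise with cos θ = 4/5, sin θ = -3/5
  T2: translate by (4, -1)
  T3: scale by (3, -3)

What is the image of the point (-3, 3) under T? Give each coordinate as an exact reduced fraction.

T(p) = (51/5, -48/5)

T1 rotate counter-clockwise with cos θ = 4/5, sin θ = -3/5: (-3, 3) → (-3/5, 21/5)
T2 translate by (4, -1): (-3/5, 21/5) → (17/5, 16/5)
T3 scale by (3, -3): (17/5, 16/5) → (51/5, -48/5)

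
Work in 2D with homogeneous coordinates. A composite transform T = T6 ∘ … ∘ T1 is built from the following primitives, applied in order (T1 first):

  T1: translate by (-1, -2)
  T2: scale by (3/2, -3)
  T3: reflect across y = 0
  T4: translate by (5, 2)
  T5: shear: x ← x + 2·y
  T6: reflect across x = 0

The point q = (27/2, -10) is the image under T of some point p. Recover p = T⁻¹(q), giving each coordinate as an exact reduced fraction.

T1 = [1 0 -1; 0 1 -2; 0 0 1]
T2·T1 = [3/2 0 -3/2; 0 -3 6; 0 0 1]
T3·…·T1 = [3/2 0 -3/2; 0 3 -6; 0 0 1]
T4·…·T1 = [3/2 0 7/2; 0 3 -4; 0 0 1]
T5·…·T1 = [3/2 6 -9/2; 0 3 -4; 0 0 1]
T6·…·T1 = [-3/2 -6 9/2; 0 3 -4; 0 0 1]
det M = -9/2; M⁻¹ = [-2/3 -4/3 -7/3; 0 1/3 4/3; 0 0 1]
M⁻¹ · (27/2, -10)ᵀ = (2, -2)ᵀ

p = (2, -2)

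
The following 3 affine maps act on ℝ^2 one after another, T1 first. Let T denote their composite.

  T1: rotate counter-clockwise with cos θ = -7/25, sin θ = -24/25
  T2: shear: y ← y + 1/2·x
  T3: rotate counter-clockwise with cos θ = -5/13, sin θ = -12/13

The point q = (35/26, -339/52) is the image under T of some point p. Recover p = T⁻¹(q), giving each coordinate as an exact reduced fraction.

p = (-5/2, 5)

T1 = [-7/25 24/25 0; -24/25 -7/25 0; 0 0 1]
T2·T1 = [-7/25 24/25 0; -11/10 1/5 0; 0 0 1]
T3·…·T1 = [-59/65 -12/65 0; 443/650 -313/325 0; 0 0 1]
det M = 1; M⁻¹ = [-313/325 12/65 0; -443/650 -59/65 0; 0 0 1]
M⁻¹ · (35/26, -339/52)ᵀ = (-5/2, 5)ᵀ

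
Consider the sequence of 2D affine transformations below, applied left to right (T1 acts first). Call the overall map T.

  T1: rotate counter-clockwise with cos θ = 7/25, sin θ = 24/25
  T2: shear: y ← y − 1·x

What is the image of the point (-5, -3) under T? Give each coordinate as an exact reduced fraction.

T(p) = (37/25, -178/25)

T1 rotate counter-clockwise with cos θ = 7/25, sin θ = 24/25: (-5, -3) → (37/25, -141/25)
T2 shear: y ← y − 1·x: (37/25, -141/25) → (37/25, -178/25)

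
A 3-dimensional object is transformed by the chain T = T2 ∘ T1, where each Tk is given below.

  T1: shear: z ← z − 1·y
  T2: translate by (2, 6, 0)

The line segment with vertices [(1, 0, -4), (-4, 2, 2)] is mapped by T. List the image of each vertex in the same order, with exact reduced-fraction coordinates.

T1 shear: z ← z − 1·y: (1, 0, -4) → (1, 0, -4); (-4, 2, 2) → (-4, 2, 0)
T2 translate by (2, 6, 0): (1, 0, -4) → (3, 6, -4); (-4, 2, 0) → (-2, 8, 0)

image vertices: (3, 6, -4), (-2, 8, 0)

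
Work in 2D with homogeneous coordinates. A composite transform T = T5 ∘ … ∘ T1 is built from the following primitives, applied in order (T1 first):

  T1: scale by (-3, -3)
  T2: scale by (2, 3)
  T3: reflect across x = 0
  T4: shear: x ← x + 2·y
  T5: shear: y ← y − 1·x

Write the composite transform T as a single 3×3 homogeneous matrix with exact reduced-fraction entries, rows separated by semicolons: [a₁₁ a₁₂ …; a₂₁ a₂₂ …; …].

T1 = [-3 0 0; 0 -3 0; 0 0 1]
T2·T1 = [-6 0 0; 0 -9 0; 0 0 1]
T3·…·T1 = [6 0 0; 0 -9 0; 0 0 1]
T4·…·T1 = [6 -18 0; 0 -9 0; 0 0 1]
T5·…·T1 = [6 -18 0; -6 9 0; 0 0 1]

T = [6 -18 0; -6 9 0; 0 0 1]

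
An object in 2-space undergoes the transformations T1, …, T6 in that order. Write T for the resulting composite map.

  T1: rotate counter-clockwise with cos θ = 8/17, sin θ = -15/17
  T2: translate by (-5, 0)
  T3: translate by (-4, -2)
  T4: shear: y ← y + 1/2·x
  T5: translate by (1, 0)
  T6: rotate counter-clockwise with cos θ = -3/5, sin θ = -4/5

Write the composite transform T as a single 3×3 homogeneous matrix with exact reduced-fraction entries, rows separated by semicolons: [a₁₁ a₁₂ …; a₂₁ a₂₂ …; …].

T1 = [8/17 15/17 0; -15/17 8/17 0; 0 0 1]
T2·T1 = [8/17 15/17 -5; -15/17 8/17 0; 0 0 1]
T3·…·T1 = [8/17 15/17 -9; -15/17 8/17 -2; 0 0 1]
T4·…·T1 = [8/17 15/17 -9; -11/17 31/34 -13/2; 0 0 1]
T5·…·T1 = [8/17 15/17 -8; -11/17 31/34 -13/2; 0 0 1]
T6·…·T1 = [-4/5 1/5 -2/5; 1/85 -213/170 103/10; 0 0 1]

T = [-4/5 1/5 -2/5; 1/85 -213/170 103/10; 0 0 1]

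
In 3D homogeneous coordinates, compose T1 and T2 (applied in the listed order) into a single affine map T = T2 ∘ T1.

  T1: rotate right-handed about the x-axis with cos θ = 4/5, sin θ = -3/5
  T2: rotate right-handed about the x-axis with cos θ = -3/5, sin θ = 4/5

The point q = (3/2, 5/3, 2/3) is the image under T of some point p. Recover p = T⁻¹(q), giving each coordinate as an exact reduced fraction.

p = (3/2, 2/3, -5/3)

T1 = [1 0 0 0; 0 4/5 3/5 0; 0 -3/5 4/5 0; 0 0 0 1]
T2·T1 = [1 0 0 0; 0 0 -1 0; 0 1 0 0; 0 0 0 1]
det M = 1; M⁻¹ = [1 0 0 0; 0 0 1 0; 0 -1 0 0; 0 0 0 1]
M⁻¹ · (3/2, 5/3, 2/3)ᵀ = (3/2, 2/3, -5/3)ᵀ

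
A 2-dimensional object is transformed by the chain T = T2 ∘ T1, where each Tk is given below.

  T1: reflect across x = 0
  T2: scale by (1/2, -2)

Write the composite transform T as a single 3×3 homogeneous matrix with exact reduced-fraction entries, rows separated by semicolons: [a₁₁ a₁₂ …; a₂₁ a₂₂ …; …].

T1 = [-1 0 0; 0 1 0; 0 0 1]
T2·T1 = [-1/2 0 0; 0 -2 0; 0 0 1]

T = [-1/2 0 0; 0 -2 0; 0 0 1]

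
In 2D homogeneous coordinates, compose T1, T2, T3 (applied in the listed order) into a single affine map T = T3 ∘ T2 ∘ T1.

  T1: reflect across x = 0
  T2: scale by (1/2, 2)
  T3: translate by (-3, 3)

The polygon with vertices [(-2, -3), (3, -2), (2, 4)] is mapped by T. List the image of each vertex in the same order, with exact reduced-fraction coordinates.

image vertices: (-2, -3), (-9/2, -1), (-4, 11)

T1 reflect across x = 0: (-2, -3) → (2, -3); (3, -2) → (-3, -2); (2, 4) → (-2, 4)
T2 scale by (1/2, 2): (2, -3) → (1, -6); (-3, -2) → (-3/2, -4); (-2, 4) → (-1, 8)
T3 translate by (-3, 3): (1, -6) → (-2, -3); (-3/2, -4) → (-9/2, -1); (-1, 8) → (-4, 11)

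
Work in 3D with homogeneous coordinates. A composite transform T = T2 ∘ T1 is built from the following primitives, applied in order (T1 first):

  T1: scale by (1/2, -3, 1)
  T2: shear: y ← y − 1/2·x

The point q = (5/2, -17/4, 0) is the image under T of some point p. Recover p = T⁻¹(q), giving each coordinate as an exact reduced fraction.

T1 = [1/2 0 0 0; 0 -3 0 0; 0 0 1 0; 0 0 0 1]
T2·T1 = [1/2 0 0 0; -1/4 -3 0 0; 0 0 1 0; 0 0 0 1]
det M = -3/2; M⁻¹ = [2 0 0 0; -1/6 -1/3 0 0; 0 0 1 0; 0 0 0 1]
M⁻¹ · (5/2, -17/4, 0)ᵀ = (5, 1, 0)ᵀ

p = (5, 1, 0)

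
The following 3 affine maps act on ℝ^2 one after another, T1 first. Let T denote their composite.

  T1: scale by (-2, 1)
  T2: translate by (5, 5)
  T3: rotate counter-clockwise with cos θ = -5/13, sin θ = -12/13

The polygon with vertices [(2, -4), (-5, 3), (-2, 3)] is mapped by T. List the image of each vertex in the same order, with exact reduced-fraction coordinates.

T1 scale by (-2, 1): (2, -4) → (-4, -4); (-5, 3) → (10, 3); (-2, 3) → (4, 3)
T2 translate by (5, 5): (-4, -4) → (1, 1); (10, 3) → (15, 8); (4, 3) → (9, 8)
T3 rotate counter-clockwise with cos θ = -5/13, sin θ = -12/13: (1, 1) → (7/13, -17/13); (15, 8) → (21/13, -220/13); (9, 8) → (51/13, -148/13)

image vertices: (7/13, -17/13), (21/13, -220/13), (51/13, -148/13)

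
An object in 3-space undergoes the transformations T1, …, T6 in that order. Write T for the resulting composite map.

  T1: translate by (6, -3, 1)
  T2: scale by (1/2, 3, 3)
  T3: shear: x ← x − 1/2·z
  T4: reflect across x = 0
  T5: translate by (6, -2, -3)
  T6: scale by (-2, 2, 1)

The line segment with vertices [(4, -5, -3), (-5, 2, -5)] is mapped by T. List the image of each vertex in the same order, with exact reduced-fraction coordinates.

image vertices: (4, -52, -9), (1, -10, -15)

T1 translate by (6, -3, 1): (4, -5, -3) → (10, -8, -2); (-5, 2, -5) → (1, -1, -4)
T2 scale by (1/2, 3, 3): (10, -8, -2) → (5, -24, -6); (1, -1, -4) → (1/2, -3, -12)
T3 shear: x ← x − 1/2·z: (5, -24, -6) → (8, -24, -6); (1/2, -3, -12) → (13/2, -3, -12)
T4 reflect across x = 0: (8, -24, -6) → (-8, -24, -6); (13/2, -3, -12) → (-13/2, -3, -12)
T5 translate by (6, -2, -3): (-8, -24, -6) → (-2, -26, -9); (-13/2, -3, -12) → (-1/2, -5, -15)
T6 scale by (-2, 2, 1): (-2, -26, -9) → (4, -52, -9); (-1/2, -5, -15) → (1, -10, -15)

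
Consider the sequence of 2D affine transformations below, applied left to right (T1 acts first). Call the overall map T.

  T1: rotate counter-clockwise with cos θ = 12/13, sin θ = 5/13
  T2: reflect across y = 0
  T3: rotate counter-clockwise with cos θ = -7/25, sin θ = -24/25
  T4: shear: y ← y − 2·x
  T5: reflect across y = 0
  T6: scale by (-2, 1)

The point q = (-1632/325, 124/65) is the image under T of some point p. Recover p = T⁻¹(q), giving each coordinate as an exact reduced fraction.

p = (-4, 0)

T1 = [12/13 -5/13 0; 5/13 12/13 0; 0 0 1]
T2·T1 = [12/13 -5/13 0; -5/13 -12/13 0; 0 0 1]
T3·…·T1 = [-204/325 -253/325 0; -253/325 204/325 0; 0 0 1]
T4·…·T1 = [-204/325 -253/325 0; 31/65 142/65 0; 0 0 1]
T5·…·T1 = [-204/325 -253/325 0; -31/65 -142/65 0; 0 0 1]
T6·…·T1 = [408/325 506/325 0; -31/65 -142/65 0; 0 0 1]
det M = -2; M⁻¹ = [71/65 253/325 0; -31/130 -204/325 0; 0 0 1]
M⁻¹ · (-1632/325, 124/65)ᵀ = (-4, 0)ᵀ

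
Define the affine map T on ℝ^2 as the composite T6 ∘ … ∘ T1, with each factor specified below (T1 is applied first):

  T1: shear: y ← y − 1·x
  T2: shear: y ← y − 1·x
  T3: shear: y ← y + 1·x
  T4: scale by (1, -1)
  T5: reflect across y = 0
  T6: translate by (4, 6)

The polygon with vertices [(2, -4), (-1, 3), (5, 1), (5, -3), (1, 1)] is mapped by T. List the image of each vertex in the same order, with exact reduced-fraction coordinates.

T1 shear: y ← y − 1·x: (2, -4) → (2, -6); (-1, 3) → (-1, 4); (5, 1) → (5, -4); (5, -3) → (5, -8); (1, 1) → (1, 0)
T2 shear: y ← y − 1·x: (2, -6) → (2, -8); (-1, 4) → (-1, 5); (5, -4) → (5, -9); (5, -8) → (5, -13); (1, 0) → (1, -1)
T3 shear: y ← y + 1·x: (2, -8) → (2, -6); (-1, 5) → (-1, 4); (5, -9) → (5, -4); (5, -13) → (5, -8); (1, -1) → (1, 0)
T4 scale by (1, -1): (2, -6) → (2, 6); (-1, 4) → (-1, -4); (5, -4) → (5, 4); (5, -8) → (5, 8); (1, 0) → (1, 0)
T5 reflect across y = 0: (2, 6) → (2, -6); (-1, -4) → (-1, 4); (5, 4) → (5, -4); (5, 8) → (5, -8); (1, 0) → (1, 0)
T6 translate by (4, 6): (2, -6) → (6, 0); (-1, 4) → (3, 10); (5, -4) → (9, 2); (5, -8) → (9, -2); (1, 0) → (5, 6)

image vertices: (6, 0), (3, 10), (9, 2), (9, -2), (5, 6)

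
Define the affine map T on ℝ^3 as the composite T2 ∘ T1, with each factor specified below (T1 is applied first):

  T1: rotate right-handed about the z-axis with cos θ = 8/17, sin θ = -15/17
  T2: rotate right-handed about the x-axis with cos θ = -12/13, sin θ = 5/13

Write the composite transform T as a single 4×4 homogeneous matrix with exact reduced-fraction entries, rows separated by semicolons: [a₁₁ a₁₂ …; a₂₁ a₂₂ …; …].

T1 = [8/17 15/17 0 0; -15/17 8/17 0 0; 0 0 1 0; 0 0 0 1]
T2·T1 = [8/17 15/17 0 0; 180/221 -96/221 -5/13 0; -75/221 40/221 -12/13 0; 0 0 0 1]

T = [8/17 15/17 0 0; 180/221 -96/221 -5/13 0; -75/221 40/221 -12/13 0; 0 0 0 1]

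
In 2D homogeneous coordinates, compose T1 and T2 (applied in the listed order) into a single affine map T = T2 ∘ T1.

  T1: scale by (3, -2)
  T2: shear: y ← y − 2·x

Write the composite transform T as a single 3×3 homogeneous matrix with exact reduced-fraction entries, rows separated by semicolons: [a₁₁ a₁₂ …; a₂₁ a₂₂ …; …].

T = [3 0 0; -6 -2 0; 0 0 1]

T1 = [3 0 0; 0 -2 0; 0 0 1]
T2·T1 = [3 0 0; -6 -2 0; 0 0 1]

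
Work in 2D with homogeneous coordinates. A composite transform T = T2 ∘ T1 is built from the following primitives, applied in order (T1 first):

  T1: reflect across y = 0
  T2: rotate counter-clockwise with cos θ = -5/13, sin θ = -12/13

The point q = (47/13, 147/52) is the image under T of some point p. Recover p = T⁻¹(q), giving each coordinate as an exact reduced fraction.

T1 = [1 0 0; 0 -1 0; 0 0 1]
T2·T1 = [-5/13 -12/13 0; -12/13 5/13 0; 0 0 1]
det M = -1; M⁻¹ = [-5/13 -12/13 0; -12/13 5/13 0; 0 0 1]
M⁻¹ · (47/13, 147/52)ᵀ = (-4, -9/4)ᵀ

p = (-4, -9/4)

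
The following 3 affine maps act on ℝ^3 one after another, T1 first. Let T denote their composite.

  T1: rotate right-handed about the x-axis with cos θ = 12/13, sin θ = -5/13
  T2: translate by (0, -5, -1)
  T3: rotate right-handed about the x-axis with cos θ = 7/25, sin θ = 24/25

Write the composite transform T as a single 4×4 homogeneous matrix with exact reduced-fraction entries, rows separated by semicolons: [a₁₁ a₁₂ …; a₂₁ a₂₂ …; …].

T = [1 0 0 0; 0 204/325 -253/325 -11/25; 0 253/325 204/325 -127/25; 0 0 0 1]

T1 = [1 0 0 0; 0 12/13 5/13 0; 0 -5/13 12/13 0; 0 0 0 1]
T2·T1 = [1 0 0 0; 0 12/13 5/13 -5; 0 -5/13 12/13 -1; 0 0 0 1]
T3·…·T1 = [1 0 0 0; 0 204/325 -253/325 -11/25; 0 253/325 204/325 -127/25; 0 0 0 1]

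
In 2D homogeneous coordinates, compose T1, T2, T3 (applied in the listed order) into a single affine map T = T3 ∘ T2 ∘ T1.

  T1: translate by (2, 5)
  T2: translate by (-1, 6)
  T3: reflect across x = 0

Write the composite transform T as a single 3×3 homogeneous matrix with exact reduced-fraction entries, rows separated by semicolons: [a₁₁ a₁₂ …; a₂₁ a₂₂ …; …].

T1 = [1 0 2; 0 1 5; 0 0 1]
T2·T1 = [1 0 1; 0 1 11; 0 0 1]
T3·…·T1 = [-1 0 -1; 0 1 11; 0 0 1]

T = [-1 0 -1; 0 1 11; 0 0 1]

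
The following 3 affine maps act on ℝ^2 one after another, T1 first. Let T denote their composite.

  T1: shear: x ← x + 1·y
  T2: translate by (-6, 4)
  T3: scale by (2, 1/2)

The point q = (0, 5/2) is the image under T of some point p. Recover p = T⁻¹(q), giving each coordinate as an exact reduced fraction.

T1 = [1 1 0; 0 1 0; 0 0 1]
T2·T1 = [1 1 -6; 0 1 4; 0 0 1]
T3·…·T1 = [2 2 -12; 0 1/2 2; 0 0 1]
det M = 1; M⁻¹ = [1/2 -2 10; 0 2 -4; 0 0 1]
M⁻¹ · (0, 5/2)ᵀ = (5, 1)ᵀ

p = (5, 1)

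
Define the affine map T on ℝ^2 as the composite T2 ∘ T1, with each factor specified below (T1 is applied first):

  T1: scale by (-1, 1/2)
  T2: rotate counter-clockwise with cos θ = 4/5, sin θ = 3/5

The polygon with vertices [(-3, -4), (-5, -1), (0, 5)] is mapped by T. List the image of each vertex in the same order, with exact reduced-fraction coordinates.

image vertices: (18/5, 1/5), (43/10, 13/5), (-3/2, 2)

T1 scale by (-1, 1/2): (-3, -4) → (3, -2); (-5, -1) → (5, -1/2); (0, 5) → (0, 5/2)
T2 rotate counter-clockwise with cos θ = 4/5, sin θ = 3/5: (3, -2) → (18/5, 1/5); (5, -1/2) → (43/10, 13/5); (0, 5/2) → (-3/2, 2)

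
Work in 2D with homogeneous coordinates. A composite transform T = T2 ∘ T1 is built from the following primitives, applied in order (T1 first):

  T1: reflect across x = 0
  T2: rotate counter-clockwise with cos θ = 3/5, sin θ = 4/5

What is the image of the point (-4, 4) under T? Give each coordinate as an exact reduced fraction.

T(p) = (-4/5, 28/5)

T1 reflect across x = 0: (-4, 4) → (4, 4)
T2 rotate counter-clockwise with cos θ = 3/5, sin θ = 4/5: (4, 4) → (-4/5, 28/5)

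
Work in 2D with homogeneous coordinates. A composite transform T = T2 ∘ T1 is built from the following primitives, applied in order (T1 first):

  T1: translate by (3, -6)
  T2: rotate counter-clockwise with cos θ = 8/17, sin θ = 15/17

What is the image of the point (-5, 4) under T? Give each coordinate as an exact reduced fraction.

T1 translate by (3, -6): (-5, 4) → (-2, -2)
T2 rotate counter-clockwise with cos θ = 8/17, sin θ = 15/17: (-2, -2) → (14/17, -46/17)

T(p) = (14/17, -46/17)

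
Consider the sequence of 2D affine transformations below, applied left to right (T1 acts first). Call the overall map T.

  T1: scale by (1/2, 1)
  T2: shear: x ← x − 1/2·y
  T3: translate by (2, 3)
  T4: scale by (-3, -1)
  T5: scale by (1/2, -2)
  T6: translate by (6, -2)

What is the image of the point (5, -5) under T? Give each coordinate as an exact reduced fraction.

T(p) = (-9/2, -6)

T1 scale by (1/2, 1): (5, -5) → (5/2, -5)
T2 shear: x ← x − 1/2·y: (5/2, -5) → (5, -5)
T3 translate by (2, 3): (5, -5) → (7, -2)
T4 scale by (-3, -1): (7, -2) → (-21, 2)
T5 scale by (1/2, -2): (-21, 2) → (-21/2, -4)
T6 translate by (6, -2): (-21/2, -4) → (-9/2, -6)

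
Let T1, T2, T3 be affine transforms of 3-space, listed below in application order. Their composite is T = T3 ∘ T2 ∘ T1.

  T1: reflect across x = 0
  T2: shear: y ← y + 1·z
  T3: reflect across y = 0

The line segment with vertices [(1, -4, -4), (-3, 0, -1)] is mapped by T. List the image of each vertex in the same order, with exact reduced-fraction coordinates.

image vertices: (-1, 8, -4), (3, 1, -1)

T1 reflect across x = 0: (1, -4, -4) → (-1, -4, -4); (-3, 0, -1) → (3, 0, -1)
T2 shear: y ← y + 1·z: (-1, -4, -4) → (-1, -8, -4); (3, 0, -1) → (3, -1, -1)
T3 reflect across y = 0: (-1, -8, -4) → (-1, 8, -4); (3, -1, -1) → (3, 1, -1)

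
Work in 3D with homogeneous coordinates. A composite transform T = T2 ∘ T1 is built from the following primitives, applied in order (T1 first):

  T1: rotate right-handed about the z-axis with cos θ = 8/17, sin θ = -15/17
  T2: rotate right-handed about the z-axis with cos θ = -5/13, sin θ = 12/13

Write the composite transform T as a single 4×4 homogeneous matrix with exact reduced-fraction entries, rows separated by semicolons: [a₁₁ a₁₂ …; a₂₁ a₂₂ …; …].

T = [140/221 -171/221 0 0; 171/221 140/221 0 0; 0 0 1 0; 0 0 0 1]

T1 = [8/17 15/17 0 0; -15/17 8/17 0 0; 0 0 1 0; 0 0 0 1]
T2·T1 = [140/221 -171/221 0 0; 171/221 140/221 0 0; 0 0 1 0; 0 0 0 1]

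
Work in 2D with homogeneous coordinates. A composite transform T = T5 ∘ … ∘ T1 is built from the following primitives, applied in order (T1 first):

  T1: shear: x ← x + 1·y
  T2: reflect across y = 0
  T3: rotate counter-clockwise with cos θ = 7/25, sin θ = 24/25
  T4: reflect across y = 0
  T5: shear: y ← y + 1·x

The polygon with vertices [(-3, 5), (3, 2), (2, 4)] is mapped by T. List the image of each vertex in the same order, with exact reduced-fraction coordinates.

image vertices: (134/25, 121/25), (83/25, -23/25), (138/25, 22/25)

T1 shear: x ← x + 1·y: (-3, 5) → (2, 5); (3, 2) → (5, 2); (2, 4) → (6, 4)
T2 reflect across y = 0: (2, 5) → (2, -5); (5, 2) → (5, -2); (6, 4) → (6, -4)
T3 rotate counter-clockwise with cos θ = 7/25, sin θ = 24/25: (2, -5) → (134/25, 13/25); (5, -2) → (83/25, 106/25); (6, -4) → (138/25, 116/25)
T4 reflect across y = 0: (134/25, 13/25) → (134/25, -13/25); (83/25, 106/25) → (83/25, -106/25); (138/25, 116/25) → (138/25, -116/25)
T5 shear: y ← y + 1·x: (134/25, -13/25) → (134/25, 121/25); (83/25, -106/25) → (83/25, -23/25); (138/25, -116/25) → (138/25, 22/25)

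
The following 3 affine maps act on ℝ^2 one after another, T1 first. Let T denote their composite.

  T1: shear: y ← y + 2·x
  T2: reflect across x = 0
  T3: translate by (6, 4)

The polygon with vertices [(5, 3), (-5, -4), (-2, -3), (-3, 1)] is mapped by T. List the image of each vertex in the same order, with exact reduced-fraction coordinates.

image vertices: (1, 17), (11, -10), (8, -3), (9, -1)

T1 shear: y ← y + 2·x: (5, 3) → (5, 13); (-5, -4) → (-5, -14); (-2, -3) → (-2, -7); (-3, 1) → (-3, -5)
T2 reflect across x = 0: (5, 13) → (-5, 13); (-5, -14) → (5, -14); (-2, -7) → (2, -7); (-3, -5) → (3, -5)
T3 translate by (6, 4): (-5, 13) → (1, 17); (5, -14) → (11, -10); (2, -7) → (8, -3); (3, -5) → (9, -1)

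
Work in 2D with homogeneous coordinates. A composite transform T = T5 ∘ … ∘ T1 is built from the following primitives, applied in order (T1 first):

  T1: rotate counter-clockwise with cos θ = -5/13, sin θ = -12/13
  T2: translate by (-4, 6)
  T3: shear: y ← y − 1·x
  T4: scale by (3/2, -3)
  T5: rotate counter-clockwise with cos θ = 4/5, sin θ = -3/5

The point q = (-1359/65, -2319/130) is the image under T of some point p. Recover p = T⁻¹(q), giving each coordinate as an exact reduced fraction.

T1 = [-5/13 12/13 0; -12/13 -5/13 0; 0 0 1]
T2·T1 = [-5/13 12/13 -4; -12/13 -5/13 6; 0 0 1]
T3·…·T1 = [-5/13 12/13 -4; -7/13 -17/13 10; 0 0 1]
T4·…·T1 = [-15/26 18/13 -6; 21/13 51/13 -30; 0 0 1]
T5·…·T1 = [33/65 45/13 -114/5; 213/130 30/13 -102/5; 0 0 1]
det M = -9/2; M⁻¹ = [-20/39 10/13 4; 71/195 -22/195 6; 0 0 1]
M⁻¹ · (-1359/65, -2319/130)ᵀ = (1, 2/5)ᵀ

p = (1, 2/5)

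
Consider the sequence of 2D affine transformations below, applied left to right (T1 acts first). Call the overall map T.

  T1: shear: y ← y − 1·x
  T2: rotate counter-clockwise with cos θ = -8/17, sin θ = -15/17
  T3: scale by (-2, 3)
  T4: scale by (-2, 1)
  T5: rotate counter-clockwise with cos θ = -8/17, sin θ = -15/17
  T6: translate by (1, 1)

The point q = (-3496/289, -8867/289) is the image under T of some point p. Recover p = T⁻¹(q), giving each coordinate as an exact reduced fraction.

p = (-5, 2)

T1 = [1 0 0; -1 1 0; 0 0 1]
T2·T1 = [-23/17 15/17 0; -7/17 -8/17 0; 0 0 1]
T3·…·T1 = [46/17 -30/17 0; -21/17 -24/17 0; 0 0 1]
T4·…·T1 = [-92/17 60/17 0; -21/17 -24/17 0; 0 0 1]
T5·…·T1 = [421/289 -840/289 0; 1548/289 -708/289 0; 0 0 1]
T6·…·T1 = [421/289 -840/289 1; 1548/289 -708/289 1; 0 0 1]
det M = 12; M⁻¹ = [-59/289 70/289 -11/289; -129/289 421/3468 1127/3468; 0 0 1]
M⁻¹ · (-3496/289, -8867/289)ᵀ = (-5, 2)ᵀ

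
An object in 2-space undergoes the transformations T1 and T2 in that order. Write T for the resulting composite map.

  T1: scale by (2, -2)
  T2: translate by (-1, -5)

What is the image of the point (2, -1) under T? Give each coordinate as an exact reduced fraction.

T(p) = (3, -3)

T1 scale by (2, -2): (2, -1) → (4, 2)
T2 translate by (-1, -5): (4, 2) → (3, -3)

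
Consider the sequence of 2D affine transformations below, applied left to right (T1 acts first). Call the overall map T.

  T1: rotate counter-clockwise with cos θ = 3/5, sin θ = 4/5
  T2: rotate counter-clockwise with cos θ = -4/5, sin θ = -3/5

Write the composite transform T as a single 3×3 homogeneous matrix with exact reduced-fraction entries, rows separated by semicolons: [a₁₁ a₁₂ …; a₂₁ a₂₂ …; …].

T1 = [3/5 -4/5 0; 4/5 3/5 0; 0 0 1]
T2·T1 = [0 1 0; -1 0 0; 0 0 1]

T = [0 1 0; -1 0 0; 0 0 1]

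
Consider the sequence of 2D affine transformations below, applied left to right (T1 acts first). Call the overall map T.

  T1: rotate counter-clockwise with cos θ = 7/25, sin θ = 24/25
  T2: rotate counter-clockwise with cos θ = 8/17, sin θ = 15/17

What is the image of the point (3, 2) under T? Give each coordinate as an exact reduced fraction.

T1 rotate counter-clockwise with cos θ = 7/25, sin θ = 24/25: (3, 2) → (-27/25, 86/25)
T2 rotate counter-clockwise with cos θ = 8/17, sin θ = 15/17: (-27/25, 86/25) → (-1506/425, 283/425)

T(p) = (-1506/425, 283/425)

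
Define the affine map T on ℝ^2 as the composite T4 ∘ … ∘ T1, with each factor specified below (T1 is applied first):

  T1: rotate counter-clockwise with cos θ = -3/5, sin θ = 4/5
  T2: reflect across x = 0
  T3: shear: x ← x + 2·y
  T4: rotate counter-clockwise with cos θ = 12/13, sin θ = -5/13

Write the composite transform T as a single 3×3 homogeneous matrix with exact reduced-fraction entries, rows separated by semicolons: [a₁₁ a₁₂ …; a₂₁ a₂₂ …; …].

T = [152/65 -3/5 0; -7/65 -2/5 0; 0 0 1]

T1 = [-3/5 -4/5 0; 4/5 -3/5 0; 0 0 1]
T2·T1 = [3/5 4/5 0; 4/5 -3/5 0; 0 0 1]
T3·…·T1 = [11/5 -2/5 0; 4/5 -3/5 0; 0 0 1]
T4·…·T1 = [152/65 -3/5 0; -7/65 -2/5 0; 0 0 1]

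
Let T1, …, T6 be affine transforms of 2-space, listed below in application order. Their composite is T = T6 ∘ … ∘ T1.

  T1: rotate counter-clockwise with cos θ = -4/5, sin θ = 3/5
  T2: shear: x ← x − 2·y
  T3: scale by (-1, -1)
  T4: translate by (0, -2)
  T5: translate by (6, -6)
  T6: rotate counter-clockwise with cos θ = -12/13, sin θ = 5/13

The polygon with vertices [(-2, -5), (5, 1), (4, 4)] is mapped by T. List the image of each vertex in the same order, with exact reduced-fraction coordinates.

T1 rotate counter-clockwise with cos θ = -4/5, sin θ = 3/5: (-2, -5) → (23/5, 14/5); (5, 1) → (-23/5, 11/5); (4, 4) → (-28/5, -4/5)
T2 shear: x ← x − 2·y: (23/5, 14/5) → (-1, 14/5); (-23/5, 11/5) → (-9, 11/5); (-28/5, -4/5) → (-4, -4/5)
T3 scale by (-1, -1): (-1, 14/5) → (1, -14/5); (-9, 11/5) → (9, -11/5); (-4, -4/5) → (4, 4/5)
T4 translate by (0, -2): (1, -14/5) → (1, -24/5); (9, -11/5) → (9, -21/5); (4, 4/5) → (4, -6/5)
T5 translate by (6, -6): (1, -24/5) → (7, -54/5); (9, -21/5) → (15, -51/5); (4, -6/5) → (10, -36/5)
T6 rotate counter-clockwise with cos θ = -12/13, sin θ = 5/13: (7, -54/5) → (-30/13, 823/65); (15, -51/5) → (-129/13, 987/65); (10, -36/5) → (-84/13, 682/65)

image vertices: (-30/13, 823/65), (-129/13, 987/65), (-84/13, 682/65)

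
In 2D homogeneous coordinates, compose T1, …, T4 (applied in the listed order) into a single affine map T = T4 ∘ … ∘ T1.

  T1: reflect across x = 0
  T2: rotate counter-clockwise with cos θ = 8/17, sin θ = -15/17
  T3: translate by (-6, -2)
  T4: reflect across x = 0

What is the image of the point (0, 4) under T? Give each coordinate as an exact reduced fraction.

T1 reflect across x = 0: (0, 4) → (0, 4)
T2 rotate counter-clockwise with cos θ = 8/17, sin θ = -15/17: (0, 4) → (60/17, 32/17)
T3 translate by (-6, -2): (60/17, 32/17) → (-42/17, -2/17)
T4 reflect across x = 0: (-42/17, -2/17) → (42/17, -2/17)

T(p) = (42/17, -2/17)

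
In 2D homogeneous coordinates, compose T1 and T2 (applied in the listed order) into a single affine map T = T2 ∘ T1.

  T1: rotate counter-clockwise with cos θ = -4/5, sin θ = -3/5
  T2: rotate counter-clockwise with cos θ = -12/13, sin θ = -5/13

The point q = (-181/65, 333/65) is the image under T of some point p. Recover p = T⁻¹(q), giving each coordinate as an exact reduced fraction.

p = (3, 5)

T1 = [-4/5 3/5 0; -3/5 -4/5 0; 0 0 1]
T2·T1 = [33/65 -56/65 0; 56/65 33/65 0; 0 0 1]
det M = 1; M⁻¹ = [33/65 56/65 0; -56/65 33/65 0; 0 0 1]
M⁻¹ · (-181/65, 333/65)ᵀ = (3, 5)ᵀ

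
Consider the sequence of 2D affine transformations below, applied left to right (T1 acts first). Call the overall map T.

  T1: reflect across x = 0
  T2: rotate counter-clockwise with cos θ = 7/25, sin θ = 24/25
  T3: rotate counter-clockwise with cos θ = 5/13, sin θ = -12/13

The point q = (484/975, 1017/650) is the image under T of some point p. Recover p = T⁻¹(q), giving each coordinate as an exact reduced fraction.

T1 = [-1 0 0; 0 1 0; 0 0 1]
T2·T1 = [-7/25 -24/25 0; -24/25 7/25 0; 0 0 1]
T3·…·T1 = [-323/325 -36/325 0; -36/325 323/325 0; 0 0 1]
det M = -1; M⁻¹ = [-323/325 -36/325 0; -36/325 323/325 0; 0 0 1]
M⁻¹ · (484/975, 1017/650)ᵀ = (-2/3, 3/2)ᵀ

p = (-2/3, 3/2)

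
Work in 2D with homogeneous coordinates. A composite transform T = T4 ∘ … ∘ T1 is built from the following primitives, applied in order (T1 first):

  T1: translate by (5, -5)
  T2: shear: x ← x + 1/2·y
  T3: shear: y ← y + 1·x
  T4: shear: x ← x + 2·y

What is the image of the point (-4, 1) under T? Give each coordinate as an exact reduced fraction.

T(p) = (-11, -5)

T1 translate by (5, -5): (-4, 1) → (1, -4)
T2 shear: x ← x + 1/2·y: (1, -4) → (-1, -4)
T3 shear: y ← y + 1·x: (-1, -4) → (-1, -5)
T4 shear: x ← x + 2·y: (-1, -5) → (-11, -5)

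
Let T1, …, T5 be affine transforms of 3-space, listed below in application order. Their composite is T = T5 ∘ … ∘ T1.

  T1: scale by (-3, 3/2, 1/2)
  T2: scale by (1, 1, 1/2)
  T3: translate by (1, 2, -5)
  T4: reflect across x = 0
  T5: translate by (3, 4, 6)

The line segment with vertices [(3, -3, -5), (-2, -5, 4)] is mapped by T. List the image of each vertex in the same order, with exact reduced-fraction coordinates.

T1 scale by (-3, 3/2, 1/2): (3, -3, -5) → (-9, -9/2, -5/2); (-2, -5, 4) → (6, -15/2, 2)
T2 scale by (1, 1, 1/2): (-9, -9/2, -5/2) → (-9, -9/2, -5/4); (6, -15/2, 2) → (6, -15/2, 1)
T3 translate by (1, 2, -5): (-9, -9/2, -5/4) → (-8, -5/2, -25/4); (6, -15/2, 1) → (7, -11/2, -4)
T4 reflect across x = 0: (-8, -5/2, -25/4) → (8, -5/2, -25/4); (7, -11/2, -4) → (-7, -11/2, -4)
T5 translate by (3, 4, 6): (8, -5/2, -25/4) → (11, 3/2, -1/4); (-7, -11/2, -4) → (-4, -3/2, 2)

image vertices: (11, 3/2, -1/4), (-4, -3/2, 2)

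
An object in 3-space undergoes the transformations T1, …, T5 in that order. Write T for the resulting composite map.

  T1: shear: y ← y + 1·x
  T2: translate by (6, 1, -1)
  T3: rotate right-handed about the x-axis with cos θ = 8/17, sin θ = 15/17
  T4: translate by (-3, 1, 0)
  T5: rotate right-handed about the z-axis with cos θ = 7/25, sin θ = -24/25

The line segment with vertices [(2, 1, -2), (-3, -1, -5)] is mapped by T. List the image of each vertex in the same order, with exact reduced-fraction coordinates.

T1 shear: y ← y + 1·x: (2, 1, -2) → (2, 3, -2); (-3, -1, -5) → (-3, -4, -5)
T2 translate by (6, 1, -1): (2, 3, -2) → (8, 4, -3); (-3, -4, -5) → (3, -3, -6)
T3 rotate right-handed about the x-axis with cos θ = 8/17, sin θ = 15/17: (8, 4, -3) → (8, 77/17, 36/17); (3, -3, -6) → (3, 66/17, -93/17)
T4 translate by (-3, 1, 0): (8, 77/17, 36/17) → (5, 94/17, 36/17); (3, 66/17, -93/17) → (0, 83/17, -93/17)
T5 rotate right-handed about the z-axis with cos θ = 7/25, sin θ = -24/25: (5, 94/17, 36/17) → (2851/425, -1382/425, 36/17); (0, 83/17, -93/17) → (1992/425, 581/425, -93/17)

image vertices: (2851/425, -1382/425, 36/17), (1992/425, 581/425, -93/17)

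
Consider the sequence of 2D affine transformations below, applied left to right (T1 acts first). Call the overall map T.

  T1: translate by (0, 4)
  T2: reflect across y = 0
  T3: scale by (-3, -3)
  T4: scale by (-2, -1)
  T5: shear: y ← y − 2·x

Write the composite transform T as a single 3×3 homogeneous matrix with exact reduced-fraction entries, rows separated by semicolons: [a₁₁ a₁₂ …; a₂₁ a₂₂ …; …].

T1 = [1 0 0; 0 1 4; 0 0 1]
T2·T1 = [1 0 0; 0 -1 -4; 0 0 1]
T3·…·T1 = [-3 0 0; 0 3 12; 0 0 1]
T4·…·T1 = [6 0 0; 0 -3 -12; 0 0 1]
T5·…·T1 = [6 0 0; -12 -3 -12; 0 0 1]

T = [6 0 0; -12 -3 -12; 0 0 1]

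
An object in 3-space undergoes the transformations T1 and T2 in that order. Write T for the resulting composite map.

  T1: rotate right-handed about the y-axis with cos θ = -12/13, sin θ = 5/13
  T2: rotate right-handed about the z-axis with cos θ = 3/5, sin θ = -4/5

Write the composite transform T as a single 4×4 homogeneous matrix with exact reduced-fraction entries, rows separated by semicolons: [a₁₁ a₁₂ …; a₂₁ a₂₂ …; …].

T = [-36/65 4/5 3/13 0; 48/65 3/5 -4/13 0; -5/13 0 -12/13 0; 0 0 0 1]

T1 = [-12/13 0 5/13 0; 0 1 0 0; -5/13 0 -12/13 0; 0 0 0 1]
T2·T1 = [-36/65 4/5 3/13 0; 48/65 3/5 -4/13 0; -5/13 0 -12/13 0; 0 0 0 1]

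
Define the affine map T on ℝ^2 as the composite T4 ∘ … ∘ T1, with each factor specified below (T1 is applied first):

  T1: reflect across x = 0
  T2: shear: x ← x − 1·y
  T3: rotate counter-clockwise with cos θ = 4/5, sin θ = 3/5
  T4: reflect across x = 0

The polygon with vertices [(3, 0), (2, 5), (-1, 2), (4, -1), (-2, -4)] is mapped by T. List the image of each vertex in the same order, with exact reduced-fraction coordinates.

image vertices: (12/5, -9/5), (43/5, -1/5), (2, 1), (9/5, -13/5), (-36/5, 2/5)

T1 reflect across x = 0: (3, 0) → (-3, 0); (2, 5) → (-2, 5); (-1, 2) → (1, 2); (4, -1) → (-4, -1); (-2, -4) → (2, -4)
T2 shear: x ← x − 1·y: (-3, 0) → (-3, 0); (-2, 5) → (-7, 5); (1, 2) → (-1, 2); (-4, -1) → (-3, -1); (2, -4) → (6, -4)
T3 rotate counter-clockwise with cos θ = 4/5, sin θ = 3/5: (-3, 0) → (-12/5, -9/5); (-7, 5) → (-43/5, -1/5); (-1, 2) → (-2, 1); (-3, -1) → (-9/5, -13/5); (6, -4) → (36/5, 2/5)
T4 reflect across x = 0: (-12/5, -9/5) → (12/5, -9/5); (-43/5, -1/5) → (43/5, -1/5); (-2, 1) → (2, 1); (-9/5, -13/5) → (9/5, -13/5); (36/5, 2/5) → (-36/5, 2/5)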